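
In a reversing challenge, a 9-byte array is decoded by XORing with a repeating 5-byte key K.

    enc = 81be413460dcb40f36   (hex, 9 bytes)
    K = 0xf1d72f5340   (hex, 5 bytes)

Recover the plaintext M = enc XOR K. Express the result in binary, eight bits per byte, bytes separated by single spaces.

01110000 01101001 01101110 01100111 00100000 00101101 01100011 00100000 01100101

The 5-byte key repeats, so the effective keystream is f1 d7 2f 53 40 f1 d7 2f 53.
byte 0: 81 ^ f1 = 70
byte 1: be ^ d7 = 69
byte 2: 41 ^ 2f = 6e
byte 3: 34 ^ 53 = 67
byte 4: 60 ^ 40 = 20
byte 5: dc ^ f1 = 2d
byte 6: b4 ^ d7 = 63
byte 7: 0f ^ 2f = 20
byte 8: 36 ^ 53 = 65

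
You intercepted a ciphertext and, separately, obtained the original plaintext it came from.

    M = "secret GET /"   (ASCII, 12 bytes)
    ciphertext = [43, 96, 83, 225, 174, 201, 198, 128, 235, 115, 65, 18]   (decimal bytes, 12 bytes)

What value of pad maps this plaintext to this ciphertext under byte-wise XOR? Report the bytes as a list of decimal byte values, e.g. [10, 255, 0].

[88, 5, 48, 147, 203, 189, 230, 199, 174, 39, 97, 61]

Since ciphertext = M ⊕ pad, XORing both sides with M gives pad = M ⊕ ciphertext.
73 XOR 2b = 58
65 XOR 60 = 05
63 XOR 53 = 30
72 XOR e1 = 93
65 XOR ae = cb
74 XOR c9 = bd
20 XOR c6 = e6
47 XOR 80 = c7
45 XOR eb = ae
54 XOR 73 = 27
20 XOR 41 = 61
2f XOR 12 = 3d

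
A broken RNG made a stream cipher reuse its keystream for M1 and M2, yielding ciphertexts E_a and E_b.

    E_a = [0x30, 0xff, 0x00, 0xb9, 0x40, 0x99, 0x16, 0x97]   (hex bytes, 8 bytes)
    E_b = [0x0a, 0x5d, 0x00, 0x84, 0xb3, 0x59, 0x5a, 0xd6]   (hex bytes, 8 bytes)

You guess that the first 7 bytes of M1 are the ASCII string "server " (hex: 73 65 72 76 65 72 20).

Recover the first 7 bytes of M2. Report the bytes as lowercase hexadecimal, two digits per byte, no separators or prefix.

49c7724b96b26c

First, E_a ⊕ E_b = (M1 ⊕ K) ⊕ (M2 ⊕ K) = M1 ⊕ M2, so the key drops out. Then M2 = (M1 ⊕ M2) ⊕ M1 over the first 7 bytes.
byte 0: (30 xor 0a) xor 73 = 3a xor 73 = 49
byte 1: (ff xor 5d) xor 65 = a2 xor 65 = c7
byte 2: (00 xor 00) xor 72 = 00 xor 72 = 72
byte 3: (b9 xor 84) xor 76 = 3d xor 76 = 4b
byte 4: (40 xor b3) xor 65 = f3 xor 65 = 96
byte 5: (99 xor 59) xor 72 = c0 xor 72 = b2
byte 6: (16 xor 5a) xor 20 = 4c xor 20 = 6c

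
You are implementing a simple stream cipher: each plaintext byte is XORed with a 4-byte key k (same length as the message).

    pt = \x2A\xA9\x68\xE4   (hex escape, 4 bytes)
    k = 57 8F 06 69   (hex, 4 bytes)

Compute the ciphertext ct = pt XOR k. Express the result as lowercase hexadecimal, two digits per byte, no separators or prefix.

7d266e8d

XOR is its own inverse, so applying the key byte-wise gives the result directly.
 42 ⊕  87 = 125
169 ⊕ 143 =  38
104 ⊕   6 = 110
228 ⊕ 105 = 141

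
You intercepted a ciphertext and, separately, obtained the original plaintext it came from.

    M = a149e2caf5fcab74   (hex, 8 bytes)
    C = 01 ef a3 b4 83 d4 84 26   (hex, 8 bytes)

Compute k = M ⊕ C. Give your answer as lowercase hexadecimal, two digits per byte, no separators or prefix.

Since C = M ⊕ k, XORing both sides with M gives k = M ⊕ C.
byte 0: a1 ^ 01 = a0
byte 1: 49 ^ ef = a6
byte 2: e2 ^ a3 = 41
byte 3: ca ^ b4 = 7e
byte 4: f5 ^ 83 = 76
byte 5: fc ^ d4 = 28
byte 6: ab ^ 84 = 2f
byte 7: 74 ^ 26 = 52

a0a6417e76282f52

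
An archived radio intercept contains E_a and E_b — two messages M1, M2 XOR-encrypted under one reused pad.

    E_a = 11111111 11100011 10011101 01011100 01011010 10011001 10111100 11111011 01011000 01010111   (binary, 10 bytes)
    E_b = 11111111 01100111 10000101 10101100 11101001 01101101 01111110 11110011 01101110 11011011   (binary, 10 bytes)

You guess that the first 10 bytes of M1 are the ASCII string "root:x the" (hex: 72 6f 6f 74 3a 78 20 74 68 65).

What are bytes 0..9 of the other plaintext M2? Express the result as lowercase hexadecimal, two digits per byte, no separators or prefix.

72eb7784898ce27c5ee9

First, E_a ⊕ E_b = (M1 ⊕ K) ⊕ (M2 ⊕ K) = M1 ⊕ M2, so the key drops out. Then M2 = (M1 ⊕ M2) ⊕ M1 over the first 10 bytes.
byte 0: (ff ^ ff) ^ 72 = 00 ^ 72 = 72
byte 1: (e3 ^ 67) ^ 6f = 84 ^ 6f = eb
byte 2: (9d ^ 85) ^ 6f = 18 ^ 6f = 77
byte 3: (5c ^ ac) ^ 74 = f0 ^ 74 = 84
byte 4: (5a ^ e9) ^ 3a = b3 ^ 3a = 89
byte 5: (99 ^ 6d) ^ 78 = f4 ^ 78 = 8c
byte 6: (bc ^ 7e) ^ 20 = c2 ^ 20 = e2
byte 7: (fb ^ f3) ^ 74 = 08 ^ 74 = 7c
byte 8: (58 ^ 6e) ^ 68 = 36 ^ 68 = 5e
byte 9: (57 ^ db) ^ 65 = 8c ^ 65 = e9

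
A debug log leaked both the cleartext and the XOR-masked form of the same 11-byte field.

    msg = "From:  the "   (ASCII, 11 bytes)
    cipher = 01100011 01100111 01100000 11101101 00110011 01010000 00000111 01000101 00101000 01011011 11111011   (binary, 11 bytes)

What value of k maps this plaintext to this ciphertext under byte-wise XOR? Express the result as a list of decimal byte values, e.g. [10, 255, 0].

[37, 21, 15, 128, 9, 112, 39, 49, 64, 62, 219]

Since cipher = msg ⊕ k, XORing both sides with msg gives k = msg ⊕ cipher.
46 ⊕ 63 = 25
72 ⊕ 67 = 15
6f ⊕ 60 = 0f
6d ⊕ ed = 80
3a ⊕ 33 = 09
20 ⊕ 50 = 70
20 ⊕ 07 = 27
74 ⊕ 45 = 31
68 ⊕ 28 = 40
65 ⊕ 5b = 3e
20 ⊕ fb = db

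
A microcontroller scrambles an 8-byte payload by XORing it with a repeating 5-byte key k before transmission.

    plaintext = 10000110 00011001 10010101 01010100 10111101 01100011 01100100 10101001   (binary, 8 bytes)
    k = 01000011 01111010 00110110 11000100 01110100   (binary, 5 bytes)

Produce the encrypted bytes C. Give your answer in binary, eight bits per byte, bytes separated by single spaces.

The 5-byte key repeats, so the effective keystream is 43 7a 36 c4 74 43 7a 36.
byte 0: 10000110 ^ 01000011 = 11000101
byte 1: 00011001 ^ 01111010 = 01100011
byte 2: 10010101 ^ 00110110 = 10100011
byte 3: 01010100 ^ 11000100 = 10010000
byte 4: 10111101 ^ 01110100 = 11001001
byte 5: 01100011 ^ 01000011 = 00100000
byte 6: 01100100 ^ 01111010 = 00011110
byte 7: 10101001 ^ 00110110 = 10011111

11000101 01100011 10100011 10010000 11001001 00100000 00011110 10011111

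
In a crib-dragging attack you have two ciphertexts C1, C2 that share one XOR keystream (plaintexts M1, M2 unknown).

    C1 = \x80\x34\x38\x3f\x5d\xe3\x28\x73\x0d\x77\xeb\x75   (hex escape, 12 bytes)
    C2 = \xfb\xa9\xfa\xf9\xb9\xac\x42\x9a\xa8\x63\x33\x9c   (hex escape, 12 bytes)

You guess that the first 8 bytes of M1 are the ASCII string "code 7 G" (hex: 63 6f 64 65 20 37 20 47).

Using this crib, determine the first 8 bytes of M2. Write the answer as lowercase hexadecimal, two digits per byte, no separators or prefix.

18f2a6a3c4784aae

First, C1 ⊕ C2 = (M1 ⊕ K) ⊕ (M2 ⊕ K) = M1 ⊕ M2, so the key drops out. Then M2 = (M1 ⊕ M2) ⊕ M1 over the first 8 bytes.
byte 0: (80 xor fb) xor 63 = 7b xor 63 = 18
byte 1: (34 xor a9) xor 6f = 9d xor 6f = f2
byte 2: (38 xor fa) xor 64 = c2 xor 64 = a6
byte 3: (3f xor f9) xor 65 = c6 xor 65 = a3
byte 4: (5d xor b9) xor 20 = e4 xor 20 = c4
byte 5: (e3 xor ac) xor 37 = 4f xor 37 = 78
byte 6: (28 xor 42) xor 20 = 6a xor 20 = 4a
byte 7: (73 xor 9a) xor 47 = e9 xor 47 = ae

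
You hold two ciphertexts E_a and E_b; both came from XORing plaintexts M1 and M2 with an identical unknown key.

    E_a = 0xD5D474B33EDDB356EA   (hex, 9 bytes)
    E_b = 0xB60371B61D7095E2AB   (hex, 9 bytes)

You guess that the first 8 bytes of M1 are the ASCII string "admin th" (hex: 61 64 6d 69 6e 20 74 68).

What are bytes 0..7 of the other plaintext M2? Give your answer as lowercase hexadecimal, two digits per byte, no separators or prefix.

First, E_a ⊕ E_b = (M1 ⊕ K) ⊕ (M2 ⊕ K) = M1 ⊕ M2, so the key drops out. Then M2 = (M1 ⊕ M2) ⊕ M1 over the first 8 bytes.
byte 0: (d5 ^ b6) ^ 61 = 63 ^ 61 = 02
byte 1: (d4 ^ 03) ^ 64 = d7 ^ 64 = b3
byte 2: (74 ^ 71) ^ 6d = 05 ^ 6d = 68
byte 3: (b3 ^ b6) ^ 69 = 05 ^ 69 = 6c
byte 4: (3e ^ 1d) ^ 6e = 23 ^ 6e = 4d
byte 5: (dd ^ 70) ^ 20 = ad ^ 20 = 8d
byte 6: (b3 ^ 95) ^ 74 = 26 ^ 74 = 52
byte 7: (56 ^ e2) ^ 68 = b4 ^ 68 = dc

02b3686c4d8d52dc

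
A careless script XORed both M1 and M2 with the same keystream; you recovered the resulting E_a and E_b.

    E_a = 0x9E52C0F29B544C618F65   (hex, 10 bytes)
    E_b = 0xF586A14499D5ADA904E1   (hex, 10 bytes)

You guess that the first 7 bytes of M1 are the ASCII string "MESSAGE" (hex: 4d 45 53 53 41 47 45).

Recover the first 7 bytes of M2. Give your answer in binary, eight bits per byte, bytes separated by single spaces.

00100110 10010001 00110010 11100101 01000011 11000110 10100100

First, E_a ⊕ E_b = (M1 ⊕ K) ⊕ (M2 ⊕ K) = M1 ⊕ M2, so the key drops out. Then M2 = (M1 ⊕ M2) ⊕ M1 over the first 7 bytes.
byte 0: (9e ⊕ f5) ⊕ 4d = 6b ⊕ 4d = 26
byte 1: (52 ⊕ 86) ⊕ 45 = d4 ⊕ 45 = 91
byte 2: (c0 ⊕ a1) ⊕ 53 = 61 ⊕ 53 = 32
byte 3: (f2 ⊕ 44) ⊕ 53 = b6 ⊕ 53 = e5
byte 4: (9b ⊕ 99) ⊕ 41 = 02 ⊕ 41 = 43
byte 5: (54 ⊕ d5) ⊕ 47 = 81 ⊕ 47 = c6
byte 6: (4c ⊕ ad) ⊕ 45 = e1 ⊕ 45 = a4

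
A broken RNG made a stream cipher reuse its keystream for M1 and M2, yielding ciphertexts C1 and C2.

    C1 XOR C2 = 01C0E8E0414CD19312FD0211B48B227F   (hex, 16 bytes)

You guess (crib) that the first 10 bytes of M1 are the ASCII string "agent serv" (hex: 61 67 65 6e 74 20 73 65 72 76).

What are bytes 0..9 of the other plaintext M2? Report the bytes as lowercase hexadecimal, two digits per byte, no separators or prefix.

Since C1 ⊕ C2 = M1 ⊕ M2, XORing with the guessed M1 bytes yields the corresponding M2 bytes: M2 = (C1 ⊕ C2) ⊕ M1.
byte 0: 00000001 XOR 01100001 = 01100000
byte 1: 11000000 XOR 01100111 = 10100111
byte 2: 11101000 XOR 01100101 = 10001101
byte 3: 11100000 XOR 01101110 = 10001110
byte 4: 01000001 XOR 01110100 = 00110101
byte 5: 01001100 XOR 00100000 = 01101100
byte 6: 11010001 XOR 01110011 = 10100010
byte 7: 10010011 XOR 01100101 = 11110110
byte 8: 00010010 XOR 01110010 = 01100000
byte 9: 11111101 XOR 01110110 = 10001011

60a78d8e356ca2f6608b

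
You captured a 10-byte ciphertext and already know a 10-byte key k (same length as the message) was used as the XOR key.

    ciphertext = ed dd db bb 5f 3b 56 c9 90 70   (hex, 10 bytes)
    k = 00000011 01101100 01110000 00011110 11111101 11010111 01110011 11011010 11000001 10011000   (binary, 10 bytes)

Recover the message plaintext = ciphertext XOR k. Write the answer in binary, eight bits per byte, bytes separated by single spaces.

11101110 10110001 10101011 10100101 10100010 11101100 00100101 00010011 01010001 11101000

ed XOR 03 = ee
dd XOR 6c = b1
db XOR 70 = ab
bb XOR 1e = a5
5f XOR fd = a2
3b XOR d7 = ec
56 XOR 73 = 25
c9 XOR da = 13
90 XOR c1 = 51
70 XOR 98 = e8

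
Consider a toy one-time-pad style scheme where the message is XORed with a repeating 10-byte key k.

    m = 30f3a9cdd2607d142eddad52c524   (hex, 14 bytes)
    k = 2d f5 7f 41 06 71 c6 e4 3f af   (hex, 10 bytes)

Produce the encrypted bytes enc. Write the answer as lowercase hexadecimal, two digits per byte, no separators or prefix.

1d06d68cd411bbf0117280a7ba65

The 10-byte key repeats, so the effective keystream is 2d f5 7f 41 06 71 c6 e4 3f af 2d f5 7f 41.
byte 0: 30 xor 2d = 1d
byte 1: f3 xor f5 = 06
byte 2: a9 xor 7f = d6
byte 3: cd xor 41 = 8c
byte 4: d2 xor 06 = d4
byte 5: 60 xor 71 = 11
byte 6: 7d xor c6 = bb
byte 7: 14 xor e4 = f0
byte 8: 2e xor 3f = 11
byte 9: dd xor af = 72
byte 10: ad xor 2d = 80
byte 11: 52 xor f5 = a7
byte 12: c5 xor 7f = ba
byte 13: 24 xor 41 = 65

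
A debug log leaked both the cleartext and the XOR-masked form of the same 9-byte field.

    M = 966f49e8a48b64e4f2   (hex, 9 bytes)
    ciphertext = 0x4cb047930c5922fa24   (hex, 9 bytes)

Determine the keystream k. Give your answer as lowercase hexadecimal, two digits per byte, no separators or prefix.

dadf0e7ba8d2461ed6

Since ciphertext = M ⊕ k, XORing both sides with M gives k = M ⊕ ciphertext.
96 XOR 4c = da
6f XOR b0 = df
49 XOR 47 = 0e
e8 XOR 93 = 7b
a4 XOR 0c = a8
8b XOR 59 = d2
64 XOR 22 = 46
e4 XOR fa = 1e
f2 XOR 24 = d6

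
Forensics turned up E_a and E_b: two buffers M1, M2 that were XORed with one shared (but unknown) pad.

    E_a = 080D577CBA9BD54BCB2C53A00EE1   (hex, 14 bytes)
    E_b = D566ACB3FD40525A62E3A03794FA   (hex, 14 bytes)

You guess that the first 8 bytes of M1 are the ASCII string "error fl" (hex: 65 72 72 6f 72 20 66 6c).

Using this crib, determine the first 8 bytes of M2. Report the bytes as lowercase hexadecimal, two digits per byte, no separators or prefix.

First, E_a ⊕ E_b = (M1 ⊕ K) ⊕ (M2 ⊕ K) = M1 ⊕ M2, so the key drops out. Then M2 = (M1 ⊕ M2) ⊕ M1 over the first 8 bytes.
byte 0: (08 ⊕ d5) ⊕ 65 = dd ⊕ 65 = b8
byte 1: (0d ⊕ 66) ⊕ 72 = 6b ⊕ 72 = 19
byte 2: (57 ⊕ ac) ⊕ 72 = fb ⊕ 72 = 89
byte 3: (7c ⊕ b3) ⊕ 6f = cf ⊕ 6f = a0
byte 4: (ba ⊕ fd) ⊕ 72 = 47 ⊕ 72 = 35
byte 5: (9b ⊕ 40) ⊕ 20 = db ⊕ 20 = fb
byte 6: (d5 ⊕ 52) ⊕ 66 = 87 ⊕ 66 = e1
byte 7: (4b ⊕ 5a) ⊕ 6c = 11 ⊕ 6c = 7d

b81989a035fbe17d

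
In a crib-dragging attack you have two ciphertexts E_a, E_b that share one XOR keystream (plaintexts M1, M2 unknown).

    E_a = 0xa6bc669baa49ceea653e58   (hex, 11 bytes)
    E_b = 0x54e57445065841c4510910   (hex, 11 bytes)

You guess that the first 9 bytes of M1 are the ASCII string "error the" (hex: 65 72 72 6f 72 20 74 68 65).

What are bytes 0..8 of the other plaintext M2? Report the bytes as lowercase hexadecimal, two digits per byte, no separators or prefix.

First, E_a ⊕ E_b = (M1 ⊕ K) ⊕ (M2 ⊕ K) = M1 ⊕ M2, so the key drops out. Then M2 = (M1 ⊕ M2) ⊕ M1 over the first 9 bytes.
byte 0: (a6 ^ 54) ^ 65 = f2 ^ 65 = 97
byte 1: (bc ^ e5) ^ 72 = 59 ^ 72 = 2b
byte 2: (66 ^ 74) ^ 72 = 12 ^ 72 = 60
byte 3: (9b ^ 45) ^ 6f = de ^ 6f = b1
byte 4: (aa ^ 06) ^ 72 = ac ^ 72 = de
byte 5: (49 ^ 58) ^ 20 = 11 ^ 20 = 31
byte 6: (ce ^ 41) ^ 74 = 8f ^ 74 = fb
byte 7: (ea ^ c4) ^ 68 = 2e ^ 68 = 46
byte 8: (65 ^ 51) ^ 65 = 34 ^ 65 = 51

972b60b1de31fb4651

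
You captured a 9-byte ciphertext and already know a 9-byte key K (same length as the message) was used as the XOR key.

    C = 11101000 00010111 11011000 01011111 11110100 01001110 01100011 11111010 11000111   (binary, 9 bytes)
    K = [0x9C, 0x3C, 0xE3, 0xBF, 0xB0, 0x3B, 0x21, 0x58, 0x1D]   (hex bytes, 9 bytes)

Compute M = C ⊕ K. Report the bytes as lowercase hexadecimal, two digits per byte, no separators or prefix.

742b3be0447542a2da

e8 xor 9c = 74
17 xor 3c = 2b
d8 xor e3 = 3b
5f xor bf = e0
f4 xor b0 = 44
4e xor 3b = 75
63 xor 21 = 42
fa xor 58 = a2
c7 xor 1d = da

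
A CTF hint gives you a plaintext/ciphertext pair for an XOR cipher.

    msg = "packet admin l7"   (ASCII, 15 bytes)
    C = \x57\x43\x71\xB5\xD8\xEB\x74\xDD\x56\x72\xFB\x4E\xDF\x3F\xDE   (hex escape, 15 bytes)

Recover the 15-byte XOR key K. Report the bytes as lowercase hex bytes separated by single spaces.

Since C = msg ⊕ K, XORing both sides with msg gives K = msg ⊕ C.
70 ⊕ 57 = 27
61 ⊕ 43 = 22
63 ⊕ 71 = 12
6b ⊕ b5 = de
65 ⊕ d8 = bd
74 ⊕ eb = 9f
20 ⊕ 74 = 54
61 ⊕ dd = bc
64 ⊕ 56 = 32
6d ⊕ 72 = 1f
69 ⊕ fb = 92
6e ⊕ 4e = 20
20 ⊕ df = ff
6c ⊕ 3f = 53
37 ⊕ de = e9

27 22 12 de bd 9f 54 bc 32 1f 92 20 ff 53 e9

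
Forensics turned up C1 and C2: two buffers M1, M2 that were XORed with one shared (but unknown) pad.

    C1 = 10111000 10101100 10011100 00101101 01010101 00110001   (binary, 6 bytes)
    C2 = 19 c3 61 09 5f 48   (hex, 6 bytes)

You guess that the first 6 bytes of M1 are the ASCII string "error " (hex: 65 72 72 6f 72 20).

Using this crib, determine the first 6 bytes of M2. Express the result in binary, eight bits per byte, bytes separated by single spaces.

11000100 00011101 10001111 01001011 01111000 01011001

First, C1 ⊕ C2 = (M1 ⊕ K) ⊕ (M2 ⊕ K) = M1 ⊕ M2, so the key drops out. Then M2 = (M1 ⊕ M2) ⊕ M1 over the first 6 bytes.
byte 0: (b8 ⊕ 19) ⊕ 65 = a1 ⊕ 65 = c4
byte 1: (ac ⊕ c3) ⊕ 72 = 6f ⊕ 72 = 1d
byte 2: (9c ⊕ 61) ⊕ 72 = fd ⊕ 72 = 8f
byte 3: (2d ⊕ 09) ⊕ 6f = 24 ⊕ 6f = 4b
byte 4: (55 ⊕ 5f) ⊕ 72 = 0a ⊕ 72 = 78
byte 5: (31 ⊕ 48) ⊕ 20 = 79 ⊕ 20 = 59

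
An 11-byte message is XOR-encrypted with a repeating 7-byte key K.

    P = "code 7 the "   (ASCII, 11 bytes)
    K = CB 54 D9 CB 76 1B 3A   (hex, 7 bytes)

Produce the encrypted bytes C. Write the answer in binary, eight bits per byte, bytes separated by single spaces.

10101000 00111011 10111101 10101110 01010110 00101100 00011010 10111111 00111100 10111100 11101011

The 7-byte key repeats, so the effective keystream is cb 54 d9 cb 76 1b 3a cb 54 d9 cb.
byte 0:  99 ⊕ 203 = 168
byte 1: 111 ⊕  84 =  59
byte 2: 100 ⊕ 217 = 189
byte 3: 101 ⊕ 203 = 174
byte 4:  32 ⊕ 118 =  86
byte 5:  55 ⊕  27 =  44
byte 6:  32 ⊕  58 =  26
byte 7: 116 ⊕ 203 = 191
byte 8: 104 ⊕  84 =  60
byte 9: 101 ⊕ 217 = 188
byte 10:  32 ⊕ 203 = 235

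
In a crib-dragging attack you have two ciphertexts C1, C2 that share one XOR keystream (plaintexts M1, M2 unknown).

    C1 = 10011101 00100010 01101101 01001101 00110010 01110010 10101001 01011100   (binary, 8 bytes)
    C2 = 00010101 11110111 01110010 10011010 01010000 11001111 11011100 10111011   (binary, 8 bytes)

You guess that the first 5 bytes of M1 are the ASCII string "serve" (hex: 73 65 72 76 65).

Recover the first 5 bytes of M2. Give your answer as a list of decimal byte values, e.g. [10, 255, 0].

First, C1 ⊕ C2 = (M1 ⊕ K) ⊕ (M2 ⊕ K) = M1 ⊕ M2, so the key drops out. Then M2 = (M1 ⊕ M2) ⊕ M1 over the first 5 bytes.
byte 0: (9d ^ 15) ^ 73 = 88 ^ 73 = fb
byte 1: (22 ^ f7) ^ 65 = d5 ^ 65 = b0
byte 2: (6d ^ 72) ^ 72 = 1f ^ 72 = 6d
byte 3: (4d ^ 9a) ^ 76 = d7 ^ 76 = a1
byte 4: (32 ^ 50) ^ 65 = 62 ^ 65 = 07

[251, 176, 109, 161, 7]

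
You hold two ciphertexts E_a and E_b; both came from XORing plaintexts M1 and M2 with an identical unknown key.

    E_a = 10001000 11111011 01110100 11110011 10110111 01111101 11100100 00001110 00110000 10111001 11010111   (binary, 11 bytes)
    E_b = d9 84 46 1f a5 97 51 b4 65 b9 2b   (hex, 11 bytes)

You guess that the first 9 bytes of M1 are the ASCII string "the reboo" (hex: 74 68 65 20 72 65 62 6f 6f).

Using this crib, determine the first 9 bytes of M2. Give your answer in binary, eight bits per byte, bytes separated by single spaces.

First, E_a ⊕ E_b = (M1 ⊕ K) ⊕ (M2 ⊕ K) = M1 ⊕ M2, so the key drops out. Then M2 = (M1 ⊕ M2) ⊕ M1 over the first 9 bytes.
byte 0: (88 ⊕ d9) ⊕ 74 = 51 ⊕ 74 = 25
byte 1: (fb ⊕ 84) ⊕ 68 = 7f ⊕ 68 = 17
byte 2: (74 ⊕ 46) ⊕ 65 = 32 ⊕ 65 = 57
byte 3: (f3 ⊕ 1f) ⊕ 20 = ec ⊕ 20 = cc
byte 4: (b7 ⊕ a5) ⊕ 72 = 12 ⊕ 72 = 60
byte 5: (7d ⊕ 97) ⊕ 65 = ea ⊕ 65 = 8f
byte 6: (e4 ⊕ 51) ⊕ 62 = b5 ⊕ 62 = d7
byte 7: (0e ⊕ b4) ⊕ 6f = ba ⊕ 6f = d5
byte 8: (30 ⊕ 65) ⊕ 6f = 55 ⊕ 6f = 3a

00100101 00010111 01010111 11001100 01100000 10001111 11010111 11010101 00111010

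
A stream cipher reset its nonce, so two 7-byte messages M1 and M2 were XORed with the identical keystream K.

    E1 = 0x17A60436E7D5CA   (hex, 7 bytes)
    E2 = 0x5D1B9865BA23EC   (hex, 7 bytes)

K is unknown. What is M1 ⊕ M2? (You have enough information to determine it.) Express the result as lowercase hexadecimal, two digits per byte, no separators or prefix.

E1 ⊕ E2 = (M1 ⊕ K) ⊕ (M2 ⊕ K) = M1 ⊕ M2 — the shared key cancels under XOR.
byte 0: 17 ^ 5d = 4a
byte 1: a6 ^ 1b = bd
byte 2: 04 ^ 98 = 9c
byte 3: 36 ^ 65 = 53
byte 4: e7 ^ ba = 5d
byte 5: d5 ^ 23 = f6
byte 6: ca ^ ec = 26

4abd9c535df626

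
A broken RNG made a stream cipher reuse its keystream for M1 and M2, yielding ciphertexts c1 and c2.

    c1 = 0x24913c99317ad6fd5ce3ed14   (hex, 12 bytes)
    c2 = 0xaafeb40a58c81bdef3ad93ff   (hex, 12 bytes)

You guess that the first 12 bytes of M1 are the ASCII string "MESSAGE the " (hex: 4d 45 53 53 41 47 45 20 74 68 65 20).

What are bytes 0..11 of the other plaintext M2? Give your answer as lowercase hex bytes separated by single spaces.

First, c1 ⊕ c2 = (M1 ⊕ K) ⊕ (M2 ⊕ K) = M1 ⊕ M2, so the key drops out. Then M2 = (M1 ⊕ M2) ⊕ M1 over the first 12 bytes.
byte 0: (24 ^ aa) ^ 4d = 8e ^ 4d = c3
byte 1: (91 ^ fe) ^ 45 = 6f ^ 45 = 2a
byte 2: (3c ^ b4) ^ 53 = 88 ^ 53 = db
byte 3: (99 ^ 0a) ^ 53 = 93 ^ 53 = c0
byte 4: (31 ^ 58) ^ 41 = 69 ^ 41 = 28
byte 5: (7a ^ c8) ^ 47 = b2 ^ 47 = f5
byte 6: (d6 ^ 1b) ^ 45 = cd ^ 45 = 88
byte 7: (fd ^ de) ^ 20 = 23 ^ 20 = 03
byte 8: (5c ^ f3) ^ 74 = af ^ 74 = db
byte 9: (e3 ^ ad) ^ 68 = 4e ^ 68 = 26
byte 10: (ed ^ 93) ^ 65 = 7e ^ 65 = 1b
byte 11: (14 ^ ff) ^ 20 = eb ^ 20 = cb

c3 2a db c0 28 f5 88 03 db 26 1b cb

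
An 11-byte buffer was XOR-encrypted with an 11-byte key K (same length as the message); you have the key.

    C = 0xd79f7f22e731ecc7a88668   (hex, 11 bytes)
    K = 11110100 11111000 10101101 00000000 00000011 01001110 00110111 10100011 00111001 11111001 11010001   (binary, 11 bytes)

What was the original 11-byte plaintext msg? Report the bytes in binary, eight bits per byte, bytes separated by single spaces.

XOR is its own inverse, so applying the key byte-wise gives the result directly.
byte 0: d7 ^ f4 = 23
byte 1: 9f ^ f8 = 67
byte 2: 7f ^ ad = d2
byte 3: 22 ^ 00 = 22
byte 4: e7 ^ 03 = e4
byte 5: 31 ^ 4e = 7f
byte 6: ec ^ 37 = db
byte 7: c7 ^ a3 = 64
byte 8: a8 ^ 39 = 91
byte 9: 86 ^ f9 = 7f
byte 10: 68 ^ d1 = b9

00100011 01100111 11010010 00100010 11100100 01111111 11011011 01100100 10010001 01111111 10111001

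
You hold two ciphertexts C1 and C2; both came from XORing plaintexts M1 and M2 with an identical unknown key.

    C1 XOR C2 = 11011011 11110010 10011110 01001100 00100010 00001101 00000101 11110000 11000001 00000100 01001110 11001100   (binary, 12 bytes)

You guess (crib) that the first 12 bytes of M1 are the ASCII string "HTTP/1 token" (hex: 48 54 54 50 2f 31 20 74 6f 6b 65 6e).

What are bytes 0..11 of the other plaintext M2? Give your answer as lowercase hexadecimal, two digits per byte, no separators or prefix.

Since C1 ⊕ C2 = M1 ⊕ M2, XORing with the guessed M1 bytes yields the corresponding M2 bytes: M2 = (C1 ⊕ C2) ⊕ M1.
byte 0: db XOR 48 = 93
byte 1: f2 XOR 54 = a6
byte 2: 9e XOR 54 = ca
byte 3: 4c XOR 50 = 1c
byte 4: 22 XOR 2f = 0d
byte 5: 0d XOR 31 = 3c
byte 6: 05 XOR 20 = 25
byte 7: f0 XOR 74 = 84
byte 8: c1 XOR 6f = ae
byte 9: 04 XOR 6b = 6f
byte 10: 4e XOR 65 = 2b
byte 11: cc XOR 6e = a2

93a6ca1c0d3c2584ae6f2ba2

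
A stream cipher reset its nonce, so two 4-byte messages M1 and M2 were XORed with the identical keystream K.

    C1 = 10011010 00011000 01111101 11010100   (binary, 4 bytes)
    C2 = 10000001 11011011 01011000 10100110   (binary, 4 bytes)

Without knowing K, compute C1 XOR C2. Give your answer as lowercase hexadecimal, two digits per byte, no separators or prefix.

C1 ⊕ C2 = (M1 ⊕ K) ⊕ (M2 ⊕ K) = M1 ⊕ M2 — the shared key cancels under XOR.
10011010 ⊕ 10000001 = 00011011
00011000 ⊕ 11011011 = 11000011
01111101 ⊕ 01011000 = 00100101
11010100 ⊕ 10100110 = 01110010

1bc32572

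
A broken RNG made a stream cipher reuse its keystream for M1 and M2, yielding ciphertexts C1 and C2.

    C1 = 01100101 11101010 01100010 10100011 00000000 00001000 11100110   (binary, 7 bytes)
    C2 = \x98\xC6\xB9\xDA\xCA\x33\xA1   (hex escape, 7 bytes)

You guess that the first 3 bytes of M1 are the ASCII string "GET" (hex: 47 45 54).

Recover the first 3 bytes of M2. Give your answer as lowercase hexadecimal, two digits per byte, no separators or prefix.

ba698f

First, C1 ⊕ C2 = (M1 ⊕ K) ⊕ (M2 ⊕ K) = M1 ⊕ M2, so the key drops out. Then M2 = (M1 ⊕ M2) ⊕ M1 over the first 3 bytes.
byte 0: (65 XOR 98) XOR 47 = fd XOR 47 = ba
byte 1: (ea XOR c6) XOR 45 = 2c XOR 45 = 69
byte 2: (62 XOR b9) XOR 54 = db XOR 54 = 8f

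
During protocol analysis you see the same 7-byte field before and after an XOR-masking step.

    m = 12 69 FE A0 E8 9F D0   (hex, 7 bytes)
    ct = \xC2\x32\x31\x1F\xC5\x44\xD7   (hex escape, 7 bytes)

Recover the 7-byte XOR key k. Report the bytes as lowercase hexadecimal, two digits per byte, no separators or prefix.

d05bcfbf2ddb07

Since ct = m ⊕ k, XORing both sides with m gives k = m ⊕ ct.
 18 ^ 194 = 208
105 ^  50 =  91
254 ^  49 = 207
160 ^  31 = 191
232 ^ 197 =  45
159 ^  68 = 219
208 ^ 215 =   7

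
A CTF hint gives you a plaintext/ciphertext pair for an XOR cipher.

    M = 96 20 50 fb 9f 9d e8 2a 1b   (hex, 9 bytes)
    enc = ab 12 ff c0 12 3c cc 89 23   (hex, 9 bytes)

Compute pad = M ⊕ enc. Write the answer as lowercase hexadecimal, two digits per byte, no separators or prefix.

Since enc = M ⊕ pad, XORing both sides with M gives pad = M ⊕ enc.
96 xor ab = 3d
20 xor 12 = 32
50 xor ff = af
fb xor c0 = 3b
9f xor 12 = 8d
9d xor 3c = a1
e8 xor cc = 24
2a xor 89 = a3
1b xor 23 = 38

3d32af3b8da124a338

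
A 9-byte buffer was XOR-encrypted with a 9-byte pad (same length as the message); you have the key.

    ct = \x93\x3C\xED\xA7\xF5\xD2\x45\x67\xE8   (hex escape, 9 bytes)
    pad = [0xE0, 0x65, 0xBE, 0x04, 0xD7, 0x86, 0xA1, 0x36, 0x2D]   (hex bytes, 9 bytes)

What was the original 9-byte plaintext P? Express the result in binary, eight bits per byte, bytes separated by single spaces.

01110011 01011001 01010011 10100011 00100010 01010100 11100100 01010001 11000101

XOR is its own inverse, so applying the key byte-wise gives the result directly.
93 ⊕ e0 = 73
3c ⊕ 65 = 59
ed ⊕ be = 53
a7 ⊕ 04 = a3
f5 ⊕ d7 = 22
d2 ⊕ 86 = 54
45 ⊕ a1 = e4
67 ⊕ 36 = 51
e8 ⊕ 2d = c5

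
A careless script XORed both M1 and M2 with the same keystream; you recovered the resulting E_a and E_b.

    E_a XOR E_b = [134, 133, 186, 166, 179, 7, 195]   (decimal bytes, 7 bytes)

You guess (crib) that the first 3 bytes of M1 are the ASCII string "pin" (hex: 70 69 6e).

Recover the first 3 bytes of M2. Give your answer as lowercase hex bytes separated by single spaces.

f6 ec d4

Since E_a ⊕ E_b = M1 ⊕ M2, XORing with the guessed M1 bytes yields the corresponding M2 bytes: M2 = (E_a ⊕ E_b) ⊕ M1.
byte 0: 10000110 XOR 01110000 = 11110110
byte 1: 10000101 XOR 01101001 = 11101100
byte 2: 10111010 XOR 01101110 = 11010100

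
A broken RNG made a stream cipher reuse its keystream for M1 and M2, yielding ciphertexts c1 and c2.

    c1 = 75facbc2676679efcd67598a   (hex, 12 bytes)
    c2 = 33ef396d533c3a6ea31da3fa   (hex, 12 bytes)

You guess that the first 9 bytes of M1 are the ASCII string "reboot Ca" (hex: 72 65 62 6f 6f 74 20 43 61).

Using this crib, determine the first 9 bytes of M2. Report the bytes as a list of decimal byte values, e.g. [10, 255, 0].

First, c1 ⊕ c2 = (M1 ⊕ K) ⊕ (M2 ⊕ K) = M1 ⊕ M2, so the key drops out. Then M2 = (M1 ⊕ M2) ⊕ M1 over the first 9 bytes.
byte 0: (75 ^ 33) ^ 72 = 46 ^ 72 = 34
byte 1: (fa ^ ef) ^ 65 = 15 ^ 65 = 70
byte 2: (cb ^ 39) ^ 62 = f2 ^ 62 = 90
byte 3: (c2 ^ 6d) ^ 6f = af ^ 6f = c0
byte 4: (67 ^ 53) ^ 6f = 34 ^ 6f = 5b
byte 5: (66 ^ 3c) ^ 74 = 5a ^ 74 = 2e
byte 6: (79 ^ 3a) ^ 20 = 43 ^ 20 = 63
byte 7: (ef ^ 6e) ^ 43 = 81 ^ 43 = c2
byte 8: (cd ^ a3) ^ 61 = 6e ^ 61 = 0f

[52, 112, 144, 192, 91, 46, 99, 194, 15]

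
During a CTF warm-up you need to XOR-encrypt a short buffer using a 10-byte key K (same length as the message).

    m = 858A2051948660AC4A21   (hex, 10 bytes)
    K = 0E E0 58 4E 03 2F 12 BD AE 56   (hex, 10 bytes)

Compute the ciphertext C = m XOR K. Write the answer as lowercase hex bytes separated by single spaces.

8b 6a 78 1f 97 a9 72 11 e4 77

byte 0: 10000101 XOR 00001110 = 10001011
byte 1: 10001010 XOR 11100000 = 01101010
byte 2: 00100000 XOR 01011000 = 01111000
byte 3: 01010001 XOR 01001110 = 00011111
byte 4: 10010100 XOR 00000011 = 10010111
byte 5: 10000110 XOR 00101111 = 10101001
byte 6: 01100000 XOR 00010010 = 01110010
byte 7: 10101100 XOR 10111101 = 00010001
byte 8: 01001010 XOR 10101110 = 11100100
byte 9: 00100001 XOR 01010110 = 01110111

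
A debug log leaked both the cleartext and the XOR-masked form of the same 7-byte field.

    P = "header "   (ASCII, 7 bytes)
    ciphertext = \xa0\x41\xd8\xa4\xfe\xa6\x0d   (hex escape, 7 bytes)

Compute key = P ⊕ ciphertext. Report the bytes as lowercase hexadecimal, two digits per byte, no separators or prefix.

Since ciphertext = P ⊕ key, XORing both sides with P gives key = P ⊕ ciphertext.
104 xor 160 = 200
101 xor  65 =  36
 97 xor 216 = 185
100 xor 164 = 192
101 xor 254 = 155
114 xor 166 = 212
 32 xor  13 =  45

c824b9c09bd42d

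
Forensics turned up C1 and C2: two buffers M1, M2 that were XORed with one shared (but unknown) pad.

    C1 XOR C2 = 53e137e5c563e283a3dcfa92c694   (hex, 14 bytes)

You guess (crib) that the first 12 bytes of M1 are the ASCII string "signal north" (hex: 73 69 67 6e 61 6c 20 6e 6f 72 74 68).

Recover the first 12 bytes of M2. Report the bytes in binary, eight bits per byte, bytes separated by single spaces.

Since C1 ⊕ C2 = M1 ⊕ M2, XORing with the guessed M1 bytes yields the corresponding M2 bytes: M2 = (C1 ⊕ C2) ⊕ M1.
byte 0: 53 ⊕ 73 = 20
byte 1: e1 ⊕ 69 = 88
byte 2: 37 ⊕ 67 = 50
byte 3: e5 ⊕ 6e = 8b
byte 4: c5 ⊕ 61 = a4
byte 5: 63 ⊕ 6c = 0f
byte 6: e2 ⊕ 20 = c2
byte 7: 83 ⊕ 6e = ed
byte 8: a3 ⊕ 6f = cc
byte 9: dc ⊕ 72 = ae
byte 10: fa ⊕ 74 = 8e
byte 11: 92 ⊕ 68 = fa

00100000 10001000 01010000 10001011 10100100 00001111 11000010 11101101 11001100 10101110 10001110 11111010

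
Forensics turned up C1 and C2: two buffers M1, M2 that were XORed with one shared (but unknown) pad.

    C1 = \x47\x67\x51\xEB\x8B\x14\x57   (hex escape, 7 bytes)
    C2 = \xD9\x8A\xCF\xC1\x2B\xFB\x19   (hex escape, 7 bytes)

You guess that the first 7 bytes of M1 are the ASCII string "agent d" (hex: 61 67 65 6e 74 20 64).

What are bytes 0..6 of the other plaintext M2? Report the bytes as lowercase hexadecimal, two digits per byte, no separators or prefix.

ff8afb44d4cf2a

First, C1 ⊕ C2 = (M1 ⊕ K) ⊕ (M2 ⊕ K) = M1 ⊕ M2, so the key drops out. Then M2 = (M1 ⊕ M2) ⊕ M1 over the first 7 bytes.
byte 0: (47 ⊕ d9) ⊕ 61 = 9e ⊕ 61 = ff
byte 1: (67 ⊕ 8a) ⊕ 67 = ed ⊕ 67 = 8a
byte 2: (51 ⊕ cf) ⊕ 65 = 9e ⊕ 65 = fb
byte 3: (eb ⊕ c1) ⊕ 6e = 2a ⊕ 6e = 44
byte 4: (8b ⊕ 2b) ⊕ 74 = a0 ⊕ 74 = d4
byte 5: (14 ⊕ fb) ⊕ 20 = ef ⊕ 20 = cf
byte 6: (57 ⊕ 19) ⊕ 64 = 4e ⊕ 64 = 2a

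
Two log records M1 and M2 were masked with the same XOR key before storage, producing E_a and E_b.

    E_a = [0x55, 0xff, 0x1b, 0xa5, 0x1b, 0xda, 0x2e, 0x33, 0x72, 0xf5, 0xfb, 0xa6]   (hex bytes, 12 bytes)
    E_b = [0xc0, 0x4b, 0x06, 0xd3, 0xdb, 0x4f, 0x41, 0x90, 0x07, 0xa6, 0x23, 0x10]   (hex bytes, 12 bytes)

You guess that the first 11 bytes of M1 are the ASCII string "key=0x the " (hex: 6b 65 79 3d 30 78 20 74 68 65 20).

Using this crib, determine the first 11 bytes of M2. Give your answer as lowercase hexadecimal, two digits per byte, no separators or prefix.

fed1644bf0ed4fd71d36f8

First, E_a ⊕ E_b = (M1 ⊕ K) ⊕ (M2 ⊕ K) = M1 ⊕ M2, so the key drops out. Then M2 = (M1 ⊕ M2) ⊕ M1 over the first 11 bytes.
byte 0: (55 ⊕ c0) ⊕ 6b = 95 ⊕ 6b = fe
byte 1: (ff ⊕ 4b) ⊕ 65 = b4 ⊕ 65 = d1
byte 2: (1b ⊕ 06) ⊕ 79 = 1d ⊕ 79 = 64
byte 3: (a5 ⊕ d3) ⊕ 3d = 76 ⊕ 3d = 4b
byte 4: (1b ⊕ db) ⊕ 30 = c0 ⊕ 30 = f0
byte 5: (da ⊕ 4f) ⊕ 78 = 95 ⊕ 78 = ed
byte 6: (2e ⊕ 41) ⊕ 20 = 6f ⊕ 20 = 4f
byte 7: (33 ⊕ 90) ⊕ 74 = a3 ⊕ 74 = d7
byte 8: (72 ⊕ 07) ⊕ 68 = 75 ⊕ 68 = 1d
byte 9: (f5 ⊕ a6) ⊕ 65 = 53 ⊕ 65 = 36
byte 10: (fb ⊕ 23) ⊕ 20 = d8 ⊕ 20 = f8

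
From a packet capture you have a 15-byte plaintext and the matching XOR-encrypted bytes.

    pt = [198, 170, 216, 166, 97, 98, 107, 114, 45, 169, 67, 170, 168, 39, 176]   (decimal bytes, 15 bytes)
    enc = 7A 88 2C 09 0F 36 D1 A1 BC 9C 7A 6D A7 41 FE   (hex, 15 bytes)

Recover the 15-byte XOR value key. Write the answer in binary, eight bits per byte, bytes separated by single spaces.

Since enc = pt ⊕ key, XORing both sides with pt gives key = pt ⊕ enc.
byte 0: c6 XOR 7a = bc
byte 1: aa XOR 88 = 22
byte 2: d8 XOR 2c = f4
byte 3: a6 XOR 09 = af
byte 4: 61 XOR 0f = 6e
byte 5: 62 XOR 36 = 54
byte 6: 6b XOR d1 = ba
byte 7: 72 XOR a1 = d3
byte 8: 2d XOR bc = 91
byte 9: a9 XOR 9c = 35
byte 10: 43 XOR 7a = 39
byte 11: aa XOR 6d = c7
byte 12: a8 XOR a7 = 0f
byte 13: 27 XOR 41 = 66
byte 14: b0 XOR fe = 4e

10111100 00100010 11110100 10101111 01101110 01010100 10111010 11010011 10010001 00110101 00111001 11000111 00001111 01100110 01001110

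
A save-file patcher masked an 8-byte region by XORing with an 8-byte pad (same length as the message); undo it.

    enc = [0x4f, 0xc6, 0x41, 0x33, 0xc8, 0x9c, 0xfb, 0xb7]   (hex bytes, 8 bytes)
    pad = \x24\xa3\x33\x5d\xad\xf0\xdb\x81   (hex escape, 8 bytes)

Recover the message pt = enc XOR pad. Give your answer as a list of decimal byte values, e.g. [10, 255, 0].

[107, 101, 114, 110, 101, 108, 32, 54]

byte 0:  79 ^  36 = 107
byte 1: 198 ^ 163 = 101
byte 2:  65 ^  51 = 114
byte 3:  51 ^  93 = 110
byte 4: 200 ^ 173 = 101
byte 5: 156 ^ 240 = 108
byte 6: 251 ^ 219 =  32
byte 7: 183 ^ 129 =  54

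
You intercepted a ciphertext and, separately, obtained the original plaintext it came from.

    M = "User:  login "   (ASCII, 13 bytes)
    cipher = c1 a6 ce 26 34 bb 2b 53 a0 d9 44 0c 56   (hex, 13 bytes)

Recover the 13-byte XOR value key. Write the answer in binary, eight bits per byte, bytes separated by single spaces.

10010100 11010101 10101011 01010100 00001110 10011011 00001011 00111111 11001111 10111110 00101101 01100010 01110110

Since cipher = M ⊕ key, XORing both sides with M gives key = M ⊕ cipher.
byte 0: 01010101 XOR 11000001 = 10010100
byte 1: 01110011 XOR 10100110 = 11010101
byte 2: 01100101 XOR 11001110 = 10101011
byte 3: 01110010 XOR 00100110 = 01010100
byte 4: 00111010 XOR 00110100 = 00001110
byte 5: 00100000 XOR 10111011 = 10011011
byte 6: 00100000 XOR 00101011 = 00001011
byte 7: 01101100 XOR 01010011 = 00111111
byte 8: 01101111 XOR 10100000 = 11001111
byte 9: 01100111 XOR 11011001 = 10111110
byte 10: 01101001 XOR 01000100 = 00101101
byte 11: 01101110 XOR 00001100 = 01100010
byte 12: 00100000 XOR 01010110 = 01110110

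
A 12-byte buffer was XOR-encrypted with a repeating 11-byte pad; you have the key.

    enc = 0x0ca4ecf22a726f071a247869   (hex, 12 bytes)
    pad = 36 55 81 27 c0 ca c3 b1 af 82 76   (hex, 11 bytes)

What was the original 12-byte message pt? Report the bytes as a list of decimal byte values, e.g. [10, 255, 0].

The 11-byte key repeats, so the effective keystream is 36 55 81 27 c0 ca c3 b1 af 82 76 36.
byte 0: 0c ^ 36 = 3a
byte 1: a4 ^ 55 = f1
byte 2: ec ^ 81 = 6d
byte 3: f2 ^ 27 = d5
byte 4: 2a ^ c0 = ea
byte 5: 72 ^ ca = b8
byte 6: 6f ^ c3 = ac
byte 7: 07 ^ b1 = b6
byte 8: 1a ^ af = b5
byte 9: 24 ^ 82 = a6
byte 10: 78 ^ 76 = 0e
byte 11: 69 ^ 36 = 5f

[58, 241, 109, 213, 234, 184, 172, 182, 181, 166, 14, 95]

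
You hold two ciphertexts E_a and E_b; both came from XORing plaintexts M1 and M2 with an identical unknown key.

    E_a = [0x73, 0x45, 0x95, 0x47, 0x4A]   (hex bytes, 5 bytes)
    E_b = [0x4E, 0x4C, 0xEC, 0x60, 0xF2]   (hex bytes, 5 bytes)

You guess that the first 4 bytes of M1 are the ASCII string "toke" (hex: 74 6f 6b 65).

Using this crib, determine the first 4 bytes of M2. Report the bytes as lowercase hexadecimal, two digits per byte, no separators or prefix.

First, E_a ⊕ E_b = (M1 ⊕ K) ⊕ (M2 ⊕ K) = M1 ⊕ M2, so the key drops out. Then M2 = (M1 ⊕ M2) ⊕ M1 over the first 4 bytes.
byte 0: (73 ⊕ 4e) ⊕ 74 = 3d ⊕ 74 = 49
byte 1: (45 ⊕ 4c) ⊕ 6f = 09 ⊕ 6f = 66
byte 2: (95 ⊕ ec) ⊕ 6b = 79 ⊕ 6b = 12
byte 3: (47 ⊕ 60) ⊕ 65 = 27 ⊕ 65 = 42

49661242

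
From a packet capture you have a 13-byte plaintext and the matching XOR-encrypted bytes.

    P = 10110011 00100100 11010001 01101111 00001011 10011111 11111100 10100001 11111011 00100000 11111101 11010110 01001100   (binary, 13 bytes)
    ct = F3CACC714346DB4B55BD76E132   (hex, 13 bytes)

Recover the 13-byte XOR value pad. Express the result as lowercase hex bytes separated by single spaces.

Since ct = P ⊕ pad, XORing both sides with P gives pad = P ⊕ ct.
b3 xor f3 = 40
24 xor ca = ee
d1 xor cc = 1d
6f xor 71 = 1e
0b xor 43 = 48
9f xor 46 = d9
fc xor db = 27
a1 xor 4b = ea
fb xor 55 = ae
20 xor bd = 9d
fd xor 76 = 8b
d6 xor e1 = 37
4c xor 32 = 7e

40 ee 1d 1e 48 d9 27 ea ae 9d 8b 37 7e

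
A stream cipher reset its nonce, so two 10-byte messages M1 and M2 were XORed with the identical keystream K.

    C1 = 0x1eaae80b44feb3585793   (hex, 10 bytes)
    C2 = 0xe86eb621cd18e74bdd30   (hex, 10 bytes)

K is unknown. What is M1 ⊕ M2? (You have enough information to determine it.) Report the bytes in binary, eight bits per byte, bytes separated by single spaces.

11110110 11000100 01011110 00101010 10001001 11100110 01010100 00010011 10001010 10100011

C1 ⊕ C2 = (M1 ⊕ K) ⊕ (M2 ⊕ K) = M1 ⊕ M2 — the shared key cancels under XOR.
byte 0: 00011110 ^ 11101000 = 11110110
byte 1: 10101010 ^ 01101110 = 11000100
byte 2: 11101000 ^ 10110110 = 01011110
byte 3: 00001011 ^ 00100001 = 00101010
byte 4: 01000100 ^ 11001101 = 10001001
byte 5: 11111110 ^ 00011000 = 11100110
byte 6: 10110011 ^ 11100111 = 01010100
byte 7: 01011000 ^ 01001011 = 00010011
byte 8: 01010111 ^ 11011101 = 10001010
byte 9: 10010011 ^ 00110000 = 10100011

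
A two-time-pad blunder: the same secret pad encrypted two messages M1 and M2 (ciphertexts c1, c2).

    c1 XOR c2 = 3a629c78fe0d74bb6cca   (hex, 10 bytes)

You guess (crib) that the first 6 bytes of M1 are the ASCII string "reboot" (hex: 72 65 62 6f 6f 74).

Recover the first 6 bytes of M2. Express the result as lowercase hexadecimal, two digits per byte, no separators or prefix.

4807fe179179

Since c1 ⊕ c2 = M1 ⊕ M2, XORing with the guessed M1 bytes yields the corresponding M2 bytes: M2 = (c1 ⊕ c2) ⊕ M1.
3a ⊕ 72 = 48
62 ⊕ 65 = 07
9c ⊕ 62 = fe
78 ⊕ 6f = 17
fe ⊕ 6f = 91
0d ⊕ 74 = 79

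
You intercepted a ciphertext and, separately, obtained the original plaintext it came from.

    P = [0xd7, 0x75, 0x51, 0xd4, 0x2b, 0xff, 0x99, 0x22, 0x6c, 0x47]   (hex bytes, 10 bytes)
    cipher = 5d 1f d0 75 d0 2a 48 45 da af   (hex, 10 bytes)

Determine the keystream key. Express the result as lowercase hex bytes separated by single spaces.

Since cipher = P ⊕ key, XORing both sides with P gives key = P ⊕ cipher.
215 XOR  93 = 138
117 XOR  31 = 106
 81 XOR 208 = 129
212 XOR 117 = 161
 43 XOR 208 = 251
255 XOR  42 = 213
153 XOR  72 = 209
 34 XOR  69 = 103
108 XOR 218 = 182
 71 XOR 175 = 232

8a 6a 81 a1 fb d5 d1 67 b6 e8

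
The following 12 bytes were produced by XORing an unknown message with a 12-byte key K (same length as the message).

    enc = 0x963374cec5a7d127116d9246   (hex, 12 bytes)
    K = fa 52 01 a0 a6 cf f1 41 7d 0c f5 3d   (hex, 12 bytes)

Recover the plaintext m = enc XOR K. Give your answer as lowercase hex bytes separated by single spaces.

6c 61 75 6e 63 68 20 66 6c 61 67 7b

XOR is its own inverse, so applying the key byte-wise gives the result directly.
byte 0: 150 XOR 250 = 108
byte 1:  51 XOR  82 =  97
byte 2: 116 XOR   1 = 117
byte 3: 206 XOR 160 = 110
byte 4: 197 XOR 166 =  99
byte 5: 167 XOR 207 = 104
byte 6: 209 XOR 241 =  32
byte 7:  39 XOR  65 = 102
byte 8:  17 XOR 125 = 108
byte 9: 109 XOR  12 =  97
byte 10: 146 XOR 245 = 103
byte 11:  70 XOR  61 = 123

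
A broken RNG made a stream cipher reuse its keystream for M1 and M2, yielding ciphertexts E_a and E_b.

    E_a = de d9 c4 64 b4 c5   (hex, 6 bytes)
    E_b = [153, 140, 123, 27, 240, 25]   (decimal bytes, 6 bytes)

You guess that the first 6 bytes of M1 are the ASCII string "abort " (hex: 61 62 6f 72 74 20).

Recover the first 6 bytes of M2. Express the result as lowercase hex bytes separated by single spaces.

First, E_a ⊕ E_b = (M1 ⊕ K) ⊕ (M2 ⊕ K) = M1 ⊕ M2, so the key drops out. Then M2 = (M1 ⊕ M2) ⊕ M1 over the first 6 bytes.
byte 0: (de ^ 99) ^ 61 = 47 ^ 61 = 26
byte 1: (d9 ^ 8c) ^ 62 = 55 ^ 62 = 37
byte 2: (c4 ^ 7b) ^ 6f = bf ^ 6f = d0
byte 3: (64 ^ 1b) ^ 72 = 7f ^ 72 = 0d
byte 4: (b4 ^ f0) ^ 74 = 44 ^ 74 = 30
byte 5: (c5 ^ 19) ^ 20 = dc ^ 20 = fc

26 37 d0 0d 30 fc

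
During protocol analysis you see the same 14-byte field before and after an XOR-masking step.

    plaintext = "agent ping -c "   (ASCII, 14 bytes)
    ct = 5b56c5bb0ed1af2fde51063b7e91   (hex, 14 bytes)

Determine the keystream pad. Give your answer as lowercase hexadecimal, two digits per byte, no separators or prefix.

Since ct = plaintext ⊕ pad, XORing both sides with plaintext gives pad = plaintext ⊕ ct.
byte 0: 61 xor 5b = 3a
byte 1: 67 xor 56 = 31
byte 2: 65 xor c5 = a0
byte 3: 6e xor bb = d5
byte 4: 74 xor 0e = 7a
byte 5: 20 xor d1 = f1
byte 6: 70 xor af = df
byte 7: 69 xor 2f = 46
byte 8: 6e xor de = b0
byte 9: 67 xor 51 = 36
byte 10: 20 xor 06 = 26
byte 11: 2d xor 3b = 16
byte 12: 63 xor 7e = 1d
byte 13: 20 xor 91 = b1

3a31a0d57af1df46b03626161db1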